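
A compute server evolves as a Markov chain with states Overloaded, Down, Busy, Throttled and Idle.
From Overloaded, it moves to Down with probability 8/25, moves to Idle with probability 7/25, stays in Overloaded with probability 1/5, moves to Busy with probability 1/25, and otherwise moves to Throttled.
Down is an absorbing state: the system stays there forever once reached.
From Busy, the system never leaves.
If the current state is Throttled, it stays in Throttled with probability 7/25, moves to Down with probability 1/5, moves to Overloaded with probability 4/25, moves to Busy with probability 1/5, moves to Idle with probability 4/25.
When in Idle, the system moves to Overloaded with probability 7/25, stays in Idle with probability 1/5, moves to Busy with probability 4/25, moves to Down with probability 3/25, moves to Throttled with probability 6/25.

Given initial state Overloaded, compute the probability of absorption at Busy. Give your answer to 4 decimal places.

0.2890

Let h(s) be the probability of absorption at Busy starting from transient state s. Then h(Busy) = 1 and h(Down) = 0. By first-step analysis:
h(Overloaded) = 0.2·h(Overloaded) + 0.32·0 + 0.04·1 + 0.16·h(Throttled) + 0.28·h(Idle)
h(Throttled) = 0.16·h(Overloaded) + 0.2·0 + 0.2·1 + 0.28·h(Throttled) + 0.16·h(Idle)
h(Idle) = 0.28·h(Overloaded) + 0.12·0 + 0.16·1 + 0.24·h(Throttled) + 0.2·h(Idle)
Solving: h(Overloaded) = 0.2890, h(Throttled) = 0.4381, h(Idle) = 0.4326.
Starting from Overloaded, the probability is 0.2890.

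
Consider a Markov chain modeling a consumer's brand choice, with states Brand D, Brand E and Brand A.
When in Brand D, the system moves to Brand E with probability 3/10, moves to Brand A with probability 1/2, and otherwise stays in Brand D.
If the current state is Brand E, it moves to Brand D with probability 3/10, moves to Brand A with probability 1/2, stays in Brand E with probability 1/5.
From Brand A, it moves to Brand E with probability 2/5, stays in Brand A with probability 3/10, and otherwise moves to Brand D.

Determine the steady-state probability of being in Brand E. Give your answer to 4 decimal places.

0.3106

Let the stationary distribution be π with π = πP and π_1 + π_2 + π_3 = 1.
π_1 = 0.2·π_1 + 0.3·π_2 + 0.3·π_3
π_2 = 0.3·π_1 + 0.2·π_2 + 0.4·π_3
Solving with the normalization constraint gives π = (0.2727, 0.3106, 0.4167).
So the stationary probability of Brand E is 0.3106.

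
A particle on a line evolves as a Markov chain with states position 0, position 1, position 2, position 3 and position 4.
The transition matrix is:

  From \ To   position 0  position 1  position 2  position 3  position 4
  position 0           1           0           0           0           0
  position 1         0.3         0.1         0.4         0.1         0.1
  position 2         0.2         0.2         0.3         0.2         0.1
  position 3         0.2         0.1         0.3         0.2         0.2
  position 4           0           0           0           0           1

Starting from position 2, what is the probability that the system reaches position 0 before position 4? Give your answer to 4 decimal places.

0.6466

Let h(s) be the probability of absorption at position 0 starting from transient state s. Then h(position 0) = 1 and h(position 4) = 0. By first-step analysis:
h(position 1) = 0.3·1 + 0.1·h(position 1) + 0.4·h(position 2) + 0.1·h(position 3) + 0.1·0
h(position 2) = 0.2·1 + 0.2·h(position 1) + 0.3·h(position 2) + 0.2·h(position 3) + 0.1·0
h(position 3) = 0.2·1 + 0.1·h(position 1) + 0.3·h(position 2) + 0.2·h(position 3) + 0.2·0
Solving: h(position 1) = 0.6849, h(position 2) = 0.6466, h(position 3) = 0.5781.
Starting from position 2, the probability is 0.6466.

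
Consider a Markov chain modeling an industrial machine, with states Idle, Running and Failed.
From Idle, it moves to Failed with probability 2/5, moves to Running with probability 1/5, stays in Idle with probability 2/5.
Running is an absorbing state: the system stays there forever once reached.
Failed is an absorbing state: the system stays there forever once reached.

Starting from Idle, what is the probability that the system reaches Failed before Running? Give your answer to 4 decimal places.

Let h(s) be the probability of absorption at Failed starting from transient state s. Then h(Failed) = 1 and h(Running) = 0. By first-step analysis:
h(Idle) = 0.4·h(Idle) + 0.2·0 + 0.4·1
Solving: h(Idle) = 0.6667.
Starting from Idle, the probability is 0.6667.

0.6667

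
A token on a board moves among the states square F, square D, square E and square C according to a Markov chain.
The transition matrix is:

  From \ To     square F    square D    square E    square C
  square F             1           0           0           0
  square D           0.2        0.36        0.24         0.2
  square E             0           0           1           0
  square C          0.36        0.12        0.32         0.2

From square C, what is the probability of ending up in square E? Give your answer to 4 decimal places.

0.4787

Let h(s) be the probability of absorption at square E starting from transient state s. Then h(square E) = 1 and h(square F) = 0. By first-step analysis:
h(square D) = 0.2·0 + 0.36·h(square D) + 0.24·1 + 0.2·h(square C)
h(square C) = 0.36·0 + 0.12·h(square D) + 0.32·1 + 0.2·h(square C)
Solving: h(square D) = 0.5246, h(square C) = 0.4787.
Starting from square C, the probability is 0.4787.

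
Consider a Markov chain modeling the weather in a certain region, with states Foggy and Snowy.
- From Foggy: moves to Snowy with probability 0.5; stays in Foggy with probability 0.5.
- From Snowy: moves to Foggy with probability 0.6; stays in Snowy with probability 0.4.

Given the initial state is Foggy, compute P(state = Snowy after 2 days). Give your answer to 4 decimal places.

0.4500

Sum over the intermediate state after 1 day:
P = P(Foggy→Foggy)·P(Foggy→Snowy) + P(Foggy→Snowy)·P(Snowy→Snowy)
  = 0.5×0.5 + 0.5×0.4
  = 0.2500 + 0.2000 = 0.4500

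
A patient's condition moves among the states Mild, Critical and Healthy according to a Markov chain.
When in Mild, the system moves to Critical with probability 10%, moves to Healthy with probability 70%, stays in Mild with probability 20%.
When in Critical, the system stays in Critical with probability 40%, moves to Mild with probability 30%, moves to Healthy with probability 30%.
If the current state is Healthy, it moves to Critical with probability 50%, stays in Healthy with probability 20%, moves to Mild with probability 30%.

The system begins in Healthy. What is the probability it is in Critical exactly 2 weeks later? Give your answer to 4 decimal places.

Sum over the intermediate state after 1 week:
P = P(Healthy→Mild)·P(Mild→Critical) + P(Healthy→Critical)·P(Critical→Critical) + P(Healthy→Healthy)·P(Healthy→Critical)
  = 0.3×0.1 + 0.5×0.4 + 0.2×0.5
  = 0.0300 + 0.2000 + 0.1000 = 0.3300

0.3300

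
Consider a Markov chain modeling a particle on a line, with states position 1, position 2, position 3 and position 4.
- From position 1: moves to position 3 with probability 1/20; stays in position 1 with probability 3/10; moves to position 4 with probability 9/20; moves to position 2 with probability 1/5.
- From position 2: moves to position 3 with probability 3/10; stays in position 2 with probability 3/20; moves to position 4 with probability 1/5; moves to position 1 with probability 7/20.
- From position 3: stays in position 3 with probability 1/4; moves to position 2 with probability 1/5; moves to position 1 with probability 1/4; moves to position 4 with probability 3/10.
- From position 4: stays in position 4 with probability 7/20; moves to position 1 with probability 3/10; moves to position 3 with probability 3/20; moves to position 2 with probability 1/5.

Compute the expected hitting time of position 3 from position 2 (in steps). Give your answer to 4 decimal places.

5.8387

Let t(s) be the expected number of steps to first reach position 3 from state s, with t(position 3) = 0. Conditioning on the first step:
t(position 1) = 1 + 0.3·t(position 1) + 0.2·t(position 2) + 0.45·t(position 4)
t(position 2) = 1 + 0.35·t(position 1) + 0.15·t(position 2) + 0.2·t(position 4)
t(position 4) = 1 + 0.3·t(position 1) + 0.2·t(position 2) + 0.35·t(position 4)
Solving: t(position 1) = 7.4516, t(position 2) = 5.8387, t(position 4) = 6.7742.
Expected steps from position 2 to position 3: 5.8387.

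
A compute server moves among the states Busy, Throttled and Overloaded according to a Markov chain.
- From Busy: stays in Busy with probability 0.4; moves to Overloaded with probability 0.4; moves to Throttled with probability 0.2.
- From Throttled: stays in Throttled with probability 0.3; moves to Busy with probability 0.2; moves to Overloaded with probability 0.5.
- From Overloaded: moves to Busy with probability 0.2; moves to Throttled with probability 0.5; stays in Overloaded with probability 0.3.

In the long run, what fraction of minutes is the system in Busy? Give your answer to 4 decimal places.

0.2500

Let the stationary distribution be π with π = πP and π_1 + π_2 + π_3 = 1.
π_1 = 0.4·π_1 + 0.2·π_2 + 0.2·π_3
π_2 = 0.2·π_1 + 0.3·π_2 + 0.5·π_3
Solving with the normalization constraint gives π = (0.2500, 0.3542, 0.3958).
So the stationary probability of Busy is 0.2500.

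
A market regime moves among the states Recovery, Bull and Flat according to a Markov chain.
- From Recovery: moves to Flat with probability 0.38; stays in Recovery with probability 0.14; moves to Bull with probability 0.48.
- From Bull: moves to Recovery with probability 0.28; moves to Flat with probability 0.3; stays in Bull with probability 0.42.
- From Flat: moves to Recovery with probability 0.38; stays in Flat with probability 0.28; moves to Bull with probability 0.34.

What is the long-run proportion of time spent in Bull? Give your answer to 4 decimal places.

0.4112

Let the stationary distribution be π with π = πP and π_1 + π_2 + π_3 = 1.
π_1 = 0.14·π_1 + 0.28·π_2 + 0.38·π_3
π_2 = 0.48·π_1 + 0.42·π_2 + 0.34·π_3
Solving with the normalization constraint gives π = (0.2733, 0.4112, 0.3156).
So the stationary probability of Bull is 0.4112.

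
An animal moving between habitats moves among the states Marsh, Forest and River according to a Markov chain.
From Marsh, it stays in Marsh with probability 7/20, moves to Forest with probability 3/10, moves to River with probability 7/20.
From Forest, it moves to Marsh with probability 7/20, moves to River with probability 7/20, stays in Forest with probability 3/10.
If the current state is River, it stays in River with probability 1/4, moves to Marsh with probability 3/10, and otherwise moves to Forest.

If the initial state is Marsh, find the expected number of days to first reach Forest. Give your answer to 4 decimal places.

Let t(s) be the expected number of days to first reach Forest from state s, with t(Forest) = 0. Conditioning on the first day:
t(Marsh) = 1 + 0.35·t(Marsh) + 0.35·t(River)
t(River) = 1 + 0.3·t(Marsh) + 0.25·t(River)
Solving: t(Marsh) = 2.8758, t(River) = 2.4837.
Expected days from Marsh to Forest: 2.8758.

2.8758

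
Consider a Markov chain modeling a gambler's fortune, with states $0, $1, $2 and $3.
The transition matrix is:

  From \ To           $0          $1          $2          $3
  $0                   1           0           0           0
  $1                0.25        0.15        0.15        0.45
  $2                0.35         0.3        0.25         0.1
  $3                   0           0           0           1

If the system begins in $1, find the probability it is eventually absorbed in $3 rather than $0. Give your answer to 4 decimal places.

0.5949

Let h(s) be the probability of absorption at $3 starting from transient state s. Then h($3) = 1 and h($0) = 0. By first-step analysis:
h($1) = 0.25·0 + 0.15·h($1) + 0.15·h($2) + 0.45·1
h($2) = 0.35·0 + 0.3·h($1) + 0.25·h($2) + 0.1·1
Solving: h($1) = 0.5949, h($2) = 0.3713.
Starting from $1, the probability is 0.5949.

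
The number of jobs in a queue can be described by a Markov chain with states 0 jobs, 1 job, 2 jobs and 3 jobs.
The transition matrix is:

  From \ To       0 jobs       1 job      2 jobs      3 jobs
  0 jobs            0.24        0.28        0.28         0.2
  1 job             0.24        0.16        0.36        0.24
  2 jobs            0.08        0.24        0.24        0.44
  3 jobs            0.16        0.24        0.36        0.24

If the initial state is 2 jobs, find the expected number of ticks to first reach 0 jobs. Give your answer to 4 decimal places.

7.0459

Let t(s) be the expected number of ticks to first reach 0 jobs from state s, with t(0 jobs) = 0. Conditioning on the first tick:
t(1 job) = 1 + 0.16·t(1 job) + 0.36·t(2 jobs) + 0.24·t(3 jobs)
t(2 jobs) = 1 + 0.24·t(1 job) + 0.24·t(2 jobs) + 0.44·t(3 jobs)
t(3 jobs) = 1 + 0.24·t(1 job) + 0.36·t(2 jobs) + 0.24·t(3 jobs)
Solving: t(1 job) = 6.0891, t(2 jobs) = 7.0459, t(3 jobs) = 6.5762.
Expected ticks from 2 jobs to 0 jobs: 7.0459.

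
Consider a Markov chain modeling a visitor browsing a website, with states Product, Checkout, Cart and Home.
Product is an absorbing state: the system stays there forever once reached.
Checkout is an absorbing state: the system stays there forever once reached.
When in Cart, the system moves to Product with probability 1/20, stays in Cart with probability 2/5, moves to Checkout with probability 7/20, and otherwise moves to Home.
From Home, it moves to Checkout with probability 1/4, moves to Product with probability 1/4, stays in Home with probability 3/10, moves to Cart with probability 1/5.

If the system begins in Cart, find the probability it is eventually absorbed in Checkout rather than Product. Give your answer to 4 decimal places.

0.7763

Let h(s) be the probability of absorption at Checkout starting from transient state s. Then h(Checkout) = 1 and h(Product) = 0. By first-step analysis:
h(Cart) = 0.05·0 + 0.35·1 + 0.4·h(Cart) + 0.2·h(Home)
h(Home) = 0.25·0 + 0.25·1 + 0.2·h(Cart) + 0.3·h(Home)
Solving: h(Cart) = 0.7763, h(Home) = 0.5789.
Starting from Cart, the probability is 0.7763.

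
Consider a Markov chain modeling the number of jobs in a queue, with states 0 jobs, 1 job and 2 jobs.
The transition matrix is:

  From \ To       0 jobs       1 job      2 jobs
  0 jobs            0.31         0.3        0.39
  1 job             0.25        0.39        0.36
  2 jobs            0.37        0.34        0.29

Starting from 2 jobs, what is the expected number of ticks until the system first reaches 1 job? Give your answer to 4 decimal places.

Let t(s) be the expected number of ticks to first reach 1 job from state s, with t(1 job) = 0. Conditioning on the first tick:
t(0 jobs) = 1 + 0.31·t(0 jobs) + 0.39·t(2 jobs)
t(2 jobs) = 1 + 0.37·t(0 jobs) + 0.29·t(2 jobs)
Solving: t(0 jobs) = 3.1829, t(2 jobs) = 3.0671.
Expected ticks from 2 jobs to 1 job: 3.0671.

3.0671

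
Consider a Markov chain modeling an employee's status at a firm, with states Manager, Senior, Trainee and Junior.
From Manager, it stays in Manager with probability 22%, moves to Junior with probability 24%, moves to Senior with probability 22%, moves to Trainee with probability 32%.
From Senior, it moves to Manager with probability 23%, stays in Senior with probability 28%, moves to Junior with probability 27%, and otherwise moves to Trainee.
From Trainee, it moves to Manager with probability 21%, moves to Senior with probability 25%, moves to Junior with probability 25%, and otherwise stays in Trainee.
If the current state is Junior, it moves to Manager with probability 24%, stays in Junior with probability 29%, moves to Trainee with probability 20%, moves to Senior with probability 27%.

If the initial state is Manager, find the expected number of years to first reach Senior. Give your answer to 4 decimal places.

Let t(s) be the expected number of years to first reach Senior from state s, with t(Senior) = 0. Conditioning on the first year:
t(Manager) = 1 + 0.22·t(Manager) + 0.32·t(Trainee) + 0.24·t(Junior)
t(Trainee) = 1 + 0.21·t(Manager) + 0.29·t(Trainee) + 0.25·t(Junior)
t(Junior) = 1 + 0.24·t(Manager) + 0.2·t(Trainee) + 0.29·t(Junior)
Solving: t(Manager) = 4.1458, t(Trainee) = 4.0231, t(Junior) = 3.9431.
Expected years from Manager to Senior: 4.1458.

4.1458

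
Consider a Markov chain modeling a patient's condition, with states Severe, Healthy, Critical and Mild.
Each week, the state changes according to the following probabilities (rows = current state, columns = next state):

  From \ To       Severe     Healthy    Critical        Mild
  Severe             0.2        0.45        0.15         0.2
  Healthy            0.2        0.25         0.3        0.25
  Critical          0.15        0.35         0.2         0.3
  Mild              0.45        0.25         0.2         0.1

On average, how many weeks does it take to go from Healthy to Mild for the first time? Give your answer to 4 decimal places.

Let t(s) be the expected number of weeks to first reach Mild from state s, with t(Mild) = 0. Conditioning on the first week:
t(Severe) = 1 + 0.2·t(Severe) + 0.45·t(Healthy) + 0.15·t(Critical)
t(Healthy) = 1 + 0.2·t(Severe) + 0.25·t(Healthy) + 0.3·t(Critical)
t(Critical) = 1 + 0.15·t(Severe) + 0.35·t(Healthy) + 0.2·t(Critical)
Solving: t(Severe) = 4.1791, t(Healthy) = 3.9530, t(Critical) = 3.7630.
Expected weeks from Healthy to Mild: 3.9530.

3.9530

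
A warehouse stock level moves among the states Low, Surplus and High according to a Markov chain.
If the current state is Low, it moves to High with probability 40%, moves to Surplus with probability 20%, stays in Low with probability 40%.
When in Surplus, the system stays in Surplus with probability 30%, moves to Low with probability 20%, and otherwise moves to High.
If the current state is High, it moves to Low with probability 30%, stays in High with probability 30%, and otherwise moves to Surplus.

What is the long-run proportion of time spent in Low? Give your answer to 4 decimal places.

Let the stationary distribution be π with π = πP and π_1 + π_2 + π_3 = 1.
π_1 = 0.4·π_1 + 0.2·π_2 + 0.3·π_3
π_2 = 0.2·π_1 + 0.3·π_2 + 0.4·π_3
Solving with the normalization constraint gives π = (0.2990, 0.3093, 0.3918).
So the stationary probability of Low is 0.2990.

0.2990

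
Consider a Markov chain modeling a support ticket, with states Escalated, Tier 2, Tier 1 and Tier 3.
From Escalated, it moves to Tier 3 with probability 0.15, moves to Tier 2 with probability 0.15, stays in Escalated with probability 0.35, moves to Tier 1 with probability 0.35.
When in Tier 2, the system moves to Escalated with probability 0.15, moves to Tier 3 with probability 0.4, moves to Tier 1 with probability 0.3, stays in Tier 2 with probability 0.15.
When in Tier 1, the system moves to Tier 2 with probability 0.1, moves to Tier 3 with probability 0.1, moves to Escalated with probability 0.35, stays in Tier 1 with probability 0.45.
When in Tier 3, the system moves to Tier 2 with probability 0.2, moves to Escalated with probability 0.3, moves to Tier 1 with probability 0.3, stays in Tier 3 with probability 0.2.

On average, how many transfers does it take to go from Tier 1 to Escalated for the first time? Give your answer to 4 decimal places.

3.1429

Let t(s) be the expected number of transfers to first reach Escalated from state s, with t(Escalated) = 0. Conditioning on the first transfer:
t(Tier 2) = 1 + 0.15·t(Tier 2) + 0.3·t(Tier 1) + 0.4·t(Tier 3)
t(Tier 1) = 1 + 0.1·t(Tier 2) + 0.45·t(Tier 1) + 0.1·t(Tier 3)
t(Tier 3) = 1 + 0.2·t(Tier 2) + 0.3·t(Tier 1) + 0.2·t(Tier 3)
Solving: t(Tier 2) = 3.8857, t(Tier 1) = 3.1429, t(Tier 3) = 3.4000.
Expected transfers from Tier 1 to Escalated: 3.1429.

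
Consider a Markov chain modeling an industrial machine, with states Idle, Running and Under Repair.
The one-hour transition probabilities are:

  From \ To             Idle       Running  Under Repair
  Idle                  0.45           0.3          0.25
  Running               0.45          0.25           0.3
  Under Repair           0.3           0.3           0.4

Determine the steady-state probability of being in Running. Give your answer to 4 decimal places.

0.2857

Let the stationary distribution be π with π = πP and π_1 + π_2 + π_3 = 1.
π_1 = 0.45·π_1 + 0.45·π_2 + 0.3·π_3
π_2 = 0.3·π_1 + 0.25·π_2 + 0.3·π_3
Solving with the normalization constraint gives π = (0.4034, 0.2857, 0.3109).
So the stationary probability of Running is 0.2857.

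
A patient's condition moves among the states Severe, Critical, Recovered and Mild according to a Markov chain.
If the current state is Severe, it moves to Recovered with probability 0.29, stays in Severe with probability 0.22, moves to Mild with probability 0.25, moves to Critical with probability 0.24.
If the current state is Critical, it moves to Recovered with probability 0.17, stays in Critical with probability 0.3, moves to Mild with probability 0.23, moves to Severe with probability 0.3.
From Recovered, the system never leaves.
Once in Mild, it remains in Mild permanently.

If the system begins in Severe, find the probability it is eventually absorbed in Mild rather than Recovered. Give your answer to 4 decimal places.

Let h(s) be the probability of absorption at Mild starting from transient state s. Then h(Mild) = 1 and h(Recovered) = 0. By first-step analysis:
h(Severe) = 0.22·h(Severe) + 0.24·h(Critical) + 0.29·0 + 0.25·1
h(Critical) = 0.3·h(Severe) + 0.3·h(Critical) + 0.17·0 + 0.23·1
Solving: h(Severe) = 0.4857, h(Critical) = 0.5367.
Starting from Severe, the probability is 0.4857.

0.4857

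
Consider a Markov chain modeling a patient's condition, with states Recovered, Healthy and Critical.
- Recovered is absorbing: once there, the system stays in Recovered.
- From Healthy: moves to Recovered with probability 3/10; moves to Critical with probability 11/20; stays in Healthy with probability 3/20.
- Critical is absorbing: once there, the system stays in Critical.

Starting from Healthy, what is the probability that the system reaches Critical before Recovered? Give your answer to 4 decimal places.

Let h(s) be the probability of absorption at Critical starting from transient state s. Then h(Critical) = 1 and h(Recovered) = 0. By first-step analysis:
h(Healthy) = 0.3·0 + 0.15·h(Healthy) + 0.55·1
Solving: h(Healthy) = 0.6471.
Starting from Healthy, the probability is 0.6471.

0.6471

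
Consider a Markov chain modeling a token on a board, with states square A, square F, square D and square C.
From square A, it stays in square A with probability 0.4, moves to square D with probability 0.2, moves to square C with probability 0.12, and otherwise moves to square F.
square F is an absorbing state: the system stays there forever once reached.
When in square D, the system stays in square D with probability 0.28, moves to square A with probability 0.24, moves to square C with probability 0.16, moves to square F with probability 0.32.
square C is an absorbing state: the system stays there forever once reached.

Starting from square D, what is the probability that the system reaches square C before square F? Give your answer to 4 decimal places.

0.3250

Let h(s) be the probability of absorption at square C starting from transient state s. Then h(square C) = 1 and h(square F) = 0. By first-step analysis:
h(square A) = 0.4·h(square A) + 0.28·0 + 0.2·h(square D) + 0.12·1
h(square D) = 0.24·h(square A) + 0.32·0 + 0.28·h(square D) + 0.16·1
Solving: h(square A) = 0.3083, h(square D) = 0.3250.
Starting from square D, the probability is 0.3250.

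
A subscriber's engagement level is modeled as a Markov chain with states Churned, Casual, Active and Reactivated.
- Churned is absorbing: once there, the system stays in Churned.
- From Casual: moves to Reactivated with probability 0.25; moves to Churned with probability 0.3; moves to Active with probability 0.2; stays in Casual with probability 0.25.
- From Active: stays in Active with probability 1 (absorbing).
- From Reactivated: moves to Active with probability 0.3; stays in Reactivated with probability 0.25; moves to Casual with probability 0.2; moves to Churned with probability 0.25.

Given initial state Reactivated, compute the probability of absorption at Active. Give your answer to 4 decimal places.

0.5171

Let h(s) be the probability of absorption at Active starting from transient state s. Then h(Active) = 1 and h(Churned) = 0. By first-step analysis:
h(Casual) = 0.3·0 + 0.25·h(Casual) + 0.2·1 + 0.25·h(Reactivated)
h(Reactivated) = 0.25·0 + 0.2·h(Casual) + 0.3·1 + 0.25·h(Reactivated)
Solving: h(Casual) = 0.4390, h(Reactivated) = 0.5171.
Starting from Reactivated, the probability is 0.5171.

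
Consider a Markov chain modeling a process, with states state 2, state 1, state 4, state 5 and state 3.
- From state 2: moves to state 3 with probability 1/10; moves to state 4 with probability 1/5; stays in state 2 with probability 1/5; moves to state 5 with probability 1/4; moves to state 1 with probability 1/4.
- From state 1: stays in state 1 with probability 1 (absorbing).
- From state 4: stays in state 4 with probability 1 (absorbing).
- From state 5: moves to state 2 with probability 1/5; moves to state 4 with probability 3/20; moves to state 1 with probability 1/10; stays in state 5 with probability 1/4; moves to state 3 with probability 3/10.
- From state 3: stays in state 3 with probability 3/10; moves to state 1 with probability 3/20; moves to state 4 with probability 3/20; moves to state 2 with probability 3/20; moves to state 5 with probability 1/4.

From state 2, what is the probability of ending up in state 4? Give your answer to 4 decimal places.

0.4790

Let h(s) be the probability of absorption at state 4 starting from transient state s. Then h(state 4) = 1 and h(state 1) = 0. By first-step analysis:
h(state 2) = 0.2·h(state 2) + 0.25·0 + 0.2·1 + 0.25·h(state 5) + 0.1·h(state 3)
h(state 5) = 0.2·h(state 2) + 0.1·0 + 0.15·1 + 0.25·h(state 5) + 0.3·h(state 3)
h(state 3) = 0.15·h(state 2) + 0.15·0 + 0.15·1 + 0.25·h(state 5) + 0.3·h(state 3)
Solving: h(state 2) = 0.4790, h(state 5) = 0.5303, h(state 3) = 0.5063.
Starting from state 2, the probability is 0.4790.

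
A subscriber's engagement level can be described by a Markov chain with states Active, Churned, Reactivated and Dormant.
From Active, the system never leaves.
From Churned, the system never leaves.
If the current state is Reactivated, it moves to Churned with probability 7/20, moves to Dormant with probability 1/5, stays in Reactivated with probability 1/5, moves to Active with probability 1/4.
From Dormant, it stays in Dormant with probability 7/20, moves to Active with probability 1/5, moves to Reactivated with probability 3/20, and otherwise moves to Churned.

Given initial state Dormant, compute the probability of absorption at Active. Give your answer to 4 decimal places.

0.4031

Let h(s) be the probability of absorption at Active starting from transient state s. Then h(Active) = 1 and h(Churned) = 0. By first-step analysis:
h(Reactivated) = 0.25·1 + 0.35·0 + 0.2·h(Reactivated) + 0.2·h(Dormant)
h(Dormant) = 0.2·1 + 0.3·0 + 0.15·h(Reactivated) + 0.35·h(Dormant)
Solving: h(Reactivated) = 0.4133, h(Dormant) = 0.4031.
Starting from Dormant, the probability is 0.4031.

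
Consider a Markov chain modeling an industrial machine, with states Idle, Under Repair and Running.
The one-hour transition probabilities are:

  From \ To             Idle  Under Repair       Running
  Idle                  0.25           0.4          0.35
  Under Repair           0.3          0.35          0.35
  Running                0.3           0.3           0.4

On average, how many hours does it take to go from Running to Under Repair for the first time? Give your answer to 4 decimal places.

3.0435

Let t(s) be the expected number of hours to first reach Under Repair from state s, with t(Under Repair) = 0. Conditioning on the first hour:
t(Idle) = 1 + 0.25·t(Idle) + 0.35·t(Running)
t(Running) = 1 + 0.3·t(Idle) + 0.4·t(Running)
Solving: t(Idle) = 2.7536, t(Running) = 3.0435.
Expected hours from Running to Under Repair: 3.0435.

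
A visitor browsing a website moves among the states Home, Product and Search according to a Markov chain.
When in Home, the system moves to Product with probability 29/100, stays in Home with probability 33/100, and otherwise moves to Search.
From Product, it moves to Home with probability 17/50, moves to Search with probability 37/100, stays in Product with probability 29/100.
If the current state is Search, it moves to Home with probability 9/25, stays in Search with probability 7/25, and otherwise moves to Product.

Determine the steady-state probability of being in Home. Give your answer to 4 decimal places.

Let the stationary distribution be π with π = πP and π_1 + π_2 + π_3 = 1.
π_1 = 0.33·π_1 + 0.34·π_2 + 0.36·π_3
π_2 = 0.29·π_1 + 0.29·π_2 + 0.36·π_3
Solving with the normalization constraint gives π = (0.3434, 0.3140, 0.3426).
So the stationary probability of Home is 0.3434.

0.3434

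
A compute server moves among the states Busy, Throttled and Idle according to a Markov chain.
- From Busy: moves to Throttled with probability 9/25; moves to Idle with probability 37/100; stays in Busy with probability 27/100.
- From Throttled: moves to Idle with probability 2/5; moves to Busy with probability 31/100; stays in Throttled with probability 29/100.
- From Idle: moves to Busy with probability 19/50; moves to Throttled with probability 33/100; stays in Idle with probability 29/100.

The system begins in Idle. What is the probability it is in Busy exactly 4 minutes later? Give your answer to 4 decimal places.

0.3217

Propagate the distribution vector 4 minutes from Idle.
After 0 minutes: (0.0000, 0.0000, 1.0000)
After 1 minute: (0.3800, 0.3300, 0.2900)
After 2 minutes: (0.3151, 0.3282, 0.3567)
After 3 minutes: (0.3224, 0.3263, 0.3513)
After 4 minutes: (0.3217, 0.3266, 0.3517)
P(in Busy after 4 minutes) = 0.3217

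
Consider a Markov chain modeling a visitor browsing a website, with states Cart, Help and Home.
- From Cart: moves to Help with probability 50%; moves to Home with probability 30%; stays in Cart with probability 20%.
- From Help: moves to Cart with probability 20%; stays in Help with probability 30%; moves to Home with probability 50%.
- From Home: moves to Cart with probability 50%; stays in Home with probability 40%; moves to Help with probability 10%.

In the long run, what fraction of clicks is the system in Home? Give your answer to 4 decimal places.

Let the stationary distribution be π with π = πP and π_1 + π_2 + π_3 = 1.
π_1 = 0.2·π_1 + 0.2·π_2 + 0.5·π_3
π_2 = 0.5·π_1 + 0.3·π_2 + 0.1·π_3
Solving with the normalization constraint gives π = (0.3190, 0.2845, 0.3966).
So the stationary probability of Home is 0.3966.

0.3966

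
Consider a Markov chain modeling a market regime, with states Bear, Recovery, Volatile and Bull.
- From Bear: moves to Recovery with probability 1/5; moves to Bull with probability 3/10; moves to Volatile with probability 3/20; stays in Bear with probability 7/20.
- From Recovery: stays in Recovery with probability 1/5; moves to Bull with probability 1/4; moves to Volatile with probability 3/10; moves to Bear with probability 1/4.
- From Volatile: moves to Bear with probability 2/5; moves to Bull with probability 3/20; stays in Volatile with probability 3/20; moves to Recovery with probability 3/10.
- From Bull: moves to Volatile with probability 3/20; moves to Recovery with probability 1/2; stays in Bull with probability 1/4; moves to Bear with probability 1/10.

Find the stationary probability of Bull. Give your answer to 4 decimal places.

Let the stationary distribution be π with π = πP and π_1 + π_2 + π_3 + π_4 = 1.
π_1 = 0.35·π_1 + 0.25·π_2 + 0.4·π_3 + 0.1·π_4
π_2 = 0.2·π_1 + 0.2·π_2 + 0.3·π_3 + 0.5·π_4
π_3 = 0.15·π_1 + 0.3·π_2 + 0.15·π_3 + 0.15·π_4
Solving with the normalization constraint gives π = (0.2694, 0.2926, 0.1939, 0.2441).
So the stationary probability of Bull is 0.2441.

0.2441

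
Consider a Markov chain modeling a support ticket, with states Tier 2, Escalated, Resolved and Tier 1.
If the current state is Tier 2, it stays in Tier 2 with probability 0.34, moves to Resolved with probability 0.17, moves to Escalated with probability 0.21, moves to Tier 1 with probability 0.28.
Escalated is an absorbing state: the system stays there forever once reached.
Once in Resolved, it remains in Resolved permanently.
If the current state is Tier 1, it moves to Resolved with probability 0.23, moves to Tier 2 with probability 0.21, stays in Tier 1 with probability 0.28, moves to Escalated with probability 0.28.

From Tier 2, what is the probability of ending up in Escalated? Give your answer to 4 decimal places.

Let h(s) be the probability of absorption at Escalated starting from transient state s. Then h(Escalated) = 1 and h(Resolved) = 0. By first-step analysis:
h(Tier 2) = 0.34·h(Tier 2) + 0.21·1 + 0.17·0 + 0.28·h(Tier 1)
h(Tier 1) = 0.21·h(Tier 2) + 0.28·1 + 0.23·0 + 0.28·h(Tier 1)
Solving: h(Tier 2) = 0.5514, h(Tier 1) = 0.5497.
Starting from Tier 2, the probability is 0.5514.

0.5514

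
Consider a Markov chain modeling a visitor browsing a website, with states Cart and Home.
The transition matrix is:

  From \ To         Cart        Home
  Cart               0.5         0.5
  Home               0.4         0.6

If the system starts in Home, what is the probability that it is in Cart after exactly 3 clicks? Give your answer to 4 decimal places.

Propagate the distribution vector 3 clicks from Home.
After 0 clicks: (0.0000, 1.0000)
After 1 click: (0.4000, 0.6000)
After 2 clicks: (0.4400, 0.5600)
After 3 clicks: (0.4440, 0.5560)
P(in Cart after 3 clicks) = 0.4440

0.4440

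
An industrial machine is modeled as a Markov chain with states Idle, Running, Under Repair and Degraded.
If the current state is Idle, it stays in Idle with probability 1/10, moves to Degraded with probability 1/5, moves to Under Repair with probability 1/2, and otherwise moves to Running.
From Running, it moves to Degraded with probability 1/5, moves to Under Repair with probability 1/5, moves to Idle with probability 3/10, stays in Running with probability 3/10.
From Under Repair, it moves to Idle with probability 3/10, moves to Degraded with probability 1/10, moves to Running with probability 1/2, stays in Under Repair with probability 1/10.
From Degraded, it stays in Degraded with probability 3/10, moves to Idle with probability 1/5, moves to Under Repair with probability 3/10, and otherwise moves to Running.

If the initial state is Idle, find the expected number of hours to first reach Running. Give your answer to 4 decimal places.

Let t(s) be the expected number of hours to first reach Running from state s, with t(Running) = 0. Conditioning on the first hour:
t(Idle) = 1 + 0.1·t(Idle) + 0.5·t(Under Repair) + 0.2·t(Degraded)
t(Under Repair) = 1 + 0.3·t(Idle) + 0.1·t(Under Repair) + 0.1·t(Degraded)
t(Degraded) = 1 + 0.2·t(Idle) + 0.3·t(Under Repair) + 0.3·t(Degraded)
Solving: t(Idle) = 3.3423, t(Under Repair) = 2.6146, t(Degraded) = 3.5040.
Expected hours from Idle to Running: 3.3423.

3.3423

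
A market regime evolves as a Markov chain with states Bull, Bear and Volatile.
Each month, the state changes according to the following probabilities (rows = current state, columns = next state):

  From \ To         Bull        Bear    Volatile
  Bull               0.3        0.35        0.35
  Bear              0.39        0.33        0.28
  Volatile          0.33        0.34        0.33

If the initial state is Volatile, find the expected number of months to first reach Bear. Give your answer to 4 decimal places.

2.9137

Let t(s) be the expected number of months to first reach Bear from state s, with t(Bear) = 0. Conditioning on the first month:
t(Bull) = 1 + 0.3·t(Bull) + 0.35·t(Volatile)
t(Volatile) = 1 + 0.33·t(Bull) + 0.33·t(Volatile)
Solving: t(Bull) = 2.8854, t(Volatile) = 2.9137.
Expected months from Volatile to Bear: 2.9137.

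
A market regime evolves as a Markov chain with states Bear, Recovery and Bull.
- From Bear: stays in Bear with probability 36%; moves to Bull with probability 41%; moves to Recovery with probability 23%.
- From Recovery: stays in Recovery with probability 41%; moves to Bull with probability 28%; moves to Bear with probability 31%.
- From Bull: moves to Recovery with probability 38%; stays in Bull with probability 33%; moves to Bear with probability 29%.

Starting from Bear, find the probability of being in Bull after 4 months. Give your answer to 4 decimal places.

0.3384

Propagate the distribution vector 4 months from Bear.
After 0 months: (1.0000, 0.0000, 0.0000)
After 1 month: (0.3600, 0.2300, 0.4100)
After 2 months: (0.3198, 0.3329, 0.3473)
After 3 months: (0.3190, 0.3420, 0.3389)
After 4 months: (0.3192, 0.3424, 0.3384)
P(in Bull after 4 months) = 0.3384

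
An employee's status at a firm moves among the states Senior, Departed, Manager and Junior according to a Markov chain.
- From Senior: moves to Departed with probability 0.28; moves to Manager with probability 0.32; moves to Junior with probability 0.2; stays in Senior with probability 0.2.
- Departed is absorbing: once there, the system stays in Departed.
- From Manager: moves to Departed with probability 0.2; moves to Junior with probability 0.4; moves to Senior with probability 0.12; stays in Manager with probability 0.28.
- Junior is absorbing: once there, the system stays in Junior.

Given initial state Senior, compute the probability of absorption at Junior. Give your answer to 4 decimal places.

0.5060

Let h(s) be the probability of absorption at Junior starting from transient state s. Then h(Junior) = 1 and h(Departed) = 0. By first-step analysis:
h(Senior) = 0.2·h(Senior) + 0.28·0 + 0.32·h(Manager) + 0.2·1
h(Manager) = 0.12·h(Senior) + 0.2·0 + 0.28·h(Manager) + 0.4·1
Solving: h(Senior) = 0.5060, h(Manager) = 0.6399.
Starting from Senior, the probability is 0.5060.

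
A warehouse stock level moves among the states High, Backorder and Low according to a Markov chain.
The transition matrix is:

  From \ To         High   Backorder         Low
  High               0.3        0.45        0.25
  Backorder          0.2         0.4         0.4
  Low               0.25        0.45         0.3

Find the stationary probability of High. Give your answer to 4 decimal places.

Let the stationary distribution be π with π = πP and π_1 + π_2 + π_3 = 1.
π_1 = 0.3·π_1 + 0.2·π_2 + 0.25·π_3
π_2 = 0.45·π_1 + 0.4·π_2 + 0.45·π_3
Solving with the normalization constraint gives π = (0.2406, 0.4286, 0.3308).
So the stationary probability of High is 0.2406.

0.2406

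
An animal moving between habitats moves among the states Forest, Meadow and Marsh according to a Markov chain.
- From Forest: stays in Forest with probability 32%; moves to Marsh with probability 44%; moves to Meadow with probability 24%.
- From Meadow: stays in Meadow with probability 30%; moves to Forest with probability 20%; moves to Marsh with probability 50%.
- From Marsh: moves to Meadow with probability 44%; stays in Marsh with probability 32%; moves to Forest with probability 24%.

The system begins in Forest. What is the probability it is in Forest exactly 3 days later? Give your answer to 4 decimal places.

0.2468

Propagate the distribution vector 3 days from Forest.
After 0 days: (1.0000, 0.0000, 0.0000)
After 1 day: (0.3200, 0.2400, 0.4400)
After 2 days: (0.2560, 0.3424, 0.4016)
After 3 days: (0.2468, 0.3409, 0.4124)
P(in Forest after 3 days) = 0.2468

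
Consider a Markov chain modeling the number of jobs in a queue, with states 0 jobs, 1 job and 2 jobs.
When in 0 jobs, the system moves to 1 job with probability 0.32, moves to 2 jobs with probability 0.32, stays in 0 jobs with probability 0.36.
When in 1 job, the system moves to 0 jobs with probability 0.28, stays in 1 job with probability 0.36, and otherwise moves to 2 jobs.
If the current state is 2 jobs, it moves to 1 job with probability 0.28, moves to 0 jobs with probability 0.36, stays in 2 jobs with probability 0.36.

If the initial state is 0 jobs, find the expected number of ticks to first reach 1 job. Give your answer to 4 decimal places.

Let t(s) be the expected number of ticks to first reach 1 job from state s, with t(1 job) = 0. Conditioning on the first tick:
t(0 jobs) = 1 + 0.36·t(0 jobs) + 0.32·t(2 jobs)
t(2 jobs) = 1 + 0.36·t(0 jobs) + 0.36·t(2 jobs)
Solving: t(0 jobs) = 3.2609, t(2 jobs) = 3.3967.
Expected ticks from 0 jobs to 1 job: 3.2609.

3.2609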